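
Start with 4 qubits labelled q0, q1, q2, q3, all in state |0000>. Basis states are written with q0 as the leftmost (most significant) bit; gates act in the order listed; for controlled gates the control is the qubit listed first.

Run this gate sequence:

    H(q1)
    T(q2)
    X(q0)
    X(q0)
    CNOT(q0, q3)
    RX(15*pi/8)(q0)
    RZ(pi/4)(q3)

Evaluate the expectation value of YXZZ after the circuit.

In the final state, YXZZ has expectation sqrt(2 - sqrt(2))/2.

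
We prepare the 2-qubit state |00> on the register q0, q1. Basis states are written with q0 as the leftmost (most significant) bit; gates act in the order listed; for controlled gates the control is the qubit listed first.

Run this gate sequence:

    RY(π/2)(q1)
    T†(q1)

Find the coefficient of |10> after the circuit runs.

|10> carries amplitude 0 in the final state.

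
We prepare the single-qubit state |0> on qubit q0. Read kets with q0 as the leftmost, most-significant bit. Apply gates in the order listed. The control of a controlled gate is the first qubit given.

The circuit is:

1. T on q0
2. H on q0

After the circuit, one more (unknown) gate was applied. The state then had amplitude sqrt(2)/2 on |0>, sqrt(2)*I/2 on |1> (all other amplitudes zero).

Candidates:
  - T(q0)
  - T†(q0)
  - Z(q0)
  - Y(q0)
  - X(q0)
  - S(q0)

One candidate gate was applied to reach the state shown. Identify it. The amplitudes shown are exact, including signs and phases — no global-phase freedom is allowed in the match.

The applied gate was S(q0).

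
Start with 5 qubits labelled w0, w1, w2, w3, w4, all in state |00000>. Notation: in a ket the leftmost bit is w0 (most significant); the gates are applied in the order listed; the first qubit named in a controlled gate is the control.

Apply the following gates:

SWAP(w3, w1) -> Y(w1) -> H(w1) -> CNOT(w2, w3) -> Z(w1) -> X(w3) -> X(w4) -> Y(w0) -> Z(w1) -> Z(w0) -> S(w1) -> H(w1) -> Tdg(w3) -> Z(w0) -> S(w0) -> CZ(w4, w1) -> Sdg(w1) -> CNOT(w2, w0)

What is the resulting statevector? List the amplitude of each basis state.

After the circuit, the state carries amplitude -sqrt(2)/2 on |10011>, sqrt(2)/2 on |11011>, and 0 on every other basis state.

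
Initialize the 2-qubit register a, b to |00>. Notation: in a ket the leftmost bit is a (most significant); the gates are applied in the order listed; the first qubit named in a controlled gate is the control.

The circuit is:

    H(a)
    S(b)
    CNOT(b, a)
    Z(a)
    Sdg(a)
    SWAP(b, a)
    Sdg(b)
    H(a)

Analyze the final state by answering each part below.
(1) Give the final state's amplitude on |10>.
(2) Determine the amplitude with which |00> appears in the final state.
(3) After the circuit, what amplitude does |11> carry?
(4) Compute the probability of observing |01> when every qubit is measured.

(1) The amplitude on |10> is 1/2.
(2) The amplitude on |00> is 1/2.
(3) The final state's coefficient on |11> equals 1/2.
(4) Outcome |01> occurs with probability 1/4.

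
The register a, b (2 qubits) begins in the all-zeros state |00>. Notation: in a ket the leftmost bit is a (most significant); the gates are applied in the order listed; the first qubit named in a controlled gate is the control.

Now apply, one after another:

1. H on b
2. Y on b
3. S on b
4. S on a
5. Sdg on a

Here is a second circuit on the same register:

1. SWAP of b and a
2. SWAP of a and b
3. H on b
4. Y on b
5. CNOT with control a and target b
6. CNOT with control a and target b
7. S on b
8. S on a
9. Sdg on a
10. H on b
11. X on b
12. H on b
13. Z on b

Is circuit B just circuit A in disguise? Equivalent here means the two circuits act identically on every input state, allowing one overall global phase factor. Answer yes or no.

Yes: on every input state the two circuits agree up to one overall phase factor.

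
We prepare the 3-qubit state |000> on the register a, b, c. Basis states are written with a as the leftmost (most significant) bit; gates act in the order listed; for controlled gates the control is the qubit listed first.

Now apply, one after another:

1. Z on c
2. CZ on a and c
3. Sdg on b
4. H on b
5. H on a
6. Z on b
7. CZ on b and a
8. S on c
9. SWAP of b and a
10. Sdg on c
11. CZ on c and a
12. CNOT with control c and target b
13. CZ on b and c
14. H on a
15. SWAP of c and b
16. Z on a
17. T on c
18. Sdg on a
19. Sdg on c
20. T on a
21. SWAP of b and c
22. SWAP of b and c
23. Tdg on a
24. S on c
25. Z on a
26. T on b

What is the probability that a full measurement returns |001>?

Outcome |001> occurs with probability 1/2. Key observation: steps 19-24 multiply out to the identity, so the circuit reduces to the remaining gates.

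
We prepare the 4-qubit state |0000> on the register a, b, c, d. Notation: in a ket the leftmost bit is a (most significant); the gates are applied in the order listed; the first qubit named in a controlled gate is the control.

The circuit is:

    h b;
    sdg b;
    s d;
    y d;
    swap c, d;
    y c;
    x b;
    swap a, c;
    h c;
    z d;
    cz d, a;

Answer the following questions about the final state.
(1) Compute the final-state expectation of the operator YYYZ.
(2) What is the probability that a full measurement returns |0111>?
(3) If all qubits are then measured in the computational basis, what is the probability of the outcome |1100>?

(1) The observable YYYZ averages to 0.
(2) Outcome |0111> occurs with probability 0.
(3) The probability of measuring |1100> is 0.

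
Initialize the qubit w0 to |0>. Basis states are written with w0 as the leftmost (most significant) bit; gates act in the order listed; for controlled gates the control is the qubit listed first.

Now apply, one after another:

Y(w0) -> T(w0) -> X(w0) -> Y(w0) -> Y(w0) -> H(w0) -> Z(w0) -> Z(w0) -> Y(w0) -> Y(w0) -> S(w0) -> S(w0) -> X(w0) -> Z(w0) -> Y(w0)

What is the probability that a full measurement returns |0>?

A full measurement returns |0> with probability 1/2.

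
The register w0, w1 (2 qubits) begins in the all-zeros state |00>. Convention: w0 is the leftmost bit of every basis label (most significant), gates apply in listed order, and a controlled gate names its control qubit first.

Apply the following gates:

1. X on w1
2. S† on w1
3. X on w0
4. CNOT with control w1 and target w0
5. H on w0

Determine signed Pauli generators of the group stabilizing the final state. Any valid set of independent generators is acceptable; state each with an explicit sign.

The stabilizer group can be generated by +XI, -IZ, among other valid generating sets.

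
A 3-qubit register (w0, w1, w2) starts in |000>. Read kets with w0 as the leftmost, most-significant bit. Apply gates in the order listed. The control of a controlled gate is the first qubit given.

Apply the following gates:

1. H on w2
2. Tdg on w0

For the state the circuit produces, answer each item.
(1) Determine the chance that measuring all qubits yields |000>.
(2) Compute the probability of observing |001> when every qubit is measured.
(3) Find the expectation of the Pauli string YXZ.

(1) A full measurement returns |000> with probability 1/2.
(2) A full measurement returns |001> with probability 1/2.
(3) In the final state, YXZ has expectation 0.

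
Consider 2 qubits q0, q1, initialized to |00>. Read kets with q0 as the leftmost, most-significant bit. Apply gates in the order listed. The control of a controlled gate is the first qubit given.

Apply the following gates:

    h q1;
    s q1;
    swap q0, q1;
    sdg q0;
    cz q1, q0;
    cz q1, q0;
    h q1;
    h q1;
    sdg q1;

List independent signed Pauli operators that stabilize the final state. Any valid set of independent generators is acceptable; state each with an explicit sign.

The final state is stabilized by the group generated by +XI, +IZ; other independent generating sets are equally valid.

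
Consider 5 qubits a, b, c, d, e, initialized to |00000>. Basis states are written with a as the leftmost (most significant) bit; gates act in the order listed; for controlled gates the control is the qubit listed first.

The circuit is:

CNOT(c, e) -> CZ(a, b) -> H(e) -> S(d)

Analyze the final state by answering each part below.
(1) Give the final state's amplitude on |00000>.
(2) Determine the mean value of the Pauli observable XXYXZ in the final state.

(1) The final state's coefficient on |00000> equals sqrt(2)/2.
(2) In the final state, XXYXZ has expectation 0.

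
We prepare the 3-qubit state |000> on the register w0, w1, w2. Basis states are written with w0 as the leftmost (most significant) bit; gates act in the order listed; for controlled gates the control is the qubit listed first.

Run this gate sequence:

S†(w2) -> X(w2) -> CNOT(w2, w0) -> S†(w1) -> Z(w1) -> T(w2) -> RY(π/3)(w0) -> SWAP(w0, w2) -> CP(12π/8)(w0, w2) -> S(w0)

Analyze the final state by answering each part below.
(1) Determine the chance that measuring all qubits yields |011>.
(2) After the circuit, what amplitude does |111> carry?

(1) A full measurement returns |011> with probability 0.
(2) The final state's coefficient on |111> equals 0.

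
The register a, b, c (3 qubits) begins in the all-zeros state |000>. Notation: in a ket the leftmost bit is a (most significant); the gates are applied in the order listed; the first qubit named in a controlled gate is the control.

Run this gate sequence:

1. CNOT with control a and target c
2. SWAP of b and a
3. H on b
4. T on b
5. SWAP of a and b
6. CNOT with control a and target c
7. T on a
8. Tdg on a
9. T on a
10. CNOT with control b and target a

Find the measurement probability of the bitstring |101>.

Outcome |101> occurs with probability 1/2.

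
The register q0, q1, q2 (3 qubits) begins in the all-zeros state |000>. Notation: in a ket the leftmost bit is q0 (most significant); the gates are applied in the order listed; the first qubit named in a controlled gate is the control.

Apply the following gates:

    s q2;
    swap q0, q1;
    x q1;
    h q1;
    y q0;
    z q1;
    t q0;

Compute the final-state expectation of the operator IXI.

In the final state, IXI has expectation 1.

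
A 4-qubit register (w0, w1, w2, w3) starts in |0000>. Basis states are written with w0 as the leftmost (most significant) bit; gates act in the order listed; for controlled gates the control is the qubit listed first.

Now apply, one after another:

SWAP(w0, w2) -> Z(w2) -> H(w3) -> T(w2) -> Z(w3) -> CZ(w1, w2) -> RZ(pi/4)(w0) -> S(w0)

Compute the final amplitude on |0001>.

The amplitude on |0001> is sqrt(2)*exp(7*I*pi/8)/2.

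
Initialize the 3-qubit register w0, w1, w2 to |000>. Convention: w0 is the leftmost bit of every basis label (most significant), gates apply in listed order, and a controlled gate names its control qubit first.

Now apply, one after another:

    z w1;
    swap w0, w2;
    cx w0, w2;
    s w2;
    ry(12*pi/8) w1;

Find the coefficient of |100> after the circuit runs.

|100> carries amplitude 0 in the final state.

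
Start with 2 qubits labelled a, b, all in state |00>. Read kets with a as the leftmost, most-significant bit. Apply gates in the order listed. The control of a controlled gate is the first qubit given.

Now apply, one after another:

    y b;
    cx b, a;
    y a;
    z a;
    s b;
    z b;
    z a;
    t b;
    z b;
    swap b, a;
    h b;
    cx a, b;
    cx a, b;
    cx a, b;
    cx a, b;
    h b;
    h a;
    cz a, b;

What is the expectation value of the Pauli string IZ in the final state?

In the final state, IZ has expectation 1. Key observation: gates 11-16 undo each other exactly, leaving only the rest of the circuit to track.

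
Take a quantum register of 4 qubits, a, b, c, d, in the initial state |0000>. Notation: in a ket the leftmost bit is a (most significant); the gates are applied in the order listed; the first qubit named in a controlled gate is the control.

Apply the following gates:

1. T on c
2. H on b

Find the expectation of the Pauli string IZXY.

The observable IZXY averages to 0.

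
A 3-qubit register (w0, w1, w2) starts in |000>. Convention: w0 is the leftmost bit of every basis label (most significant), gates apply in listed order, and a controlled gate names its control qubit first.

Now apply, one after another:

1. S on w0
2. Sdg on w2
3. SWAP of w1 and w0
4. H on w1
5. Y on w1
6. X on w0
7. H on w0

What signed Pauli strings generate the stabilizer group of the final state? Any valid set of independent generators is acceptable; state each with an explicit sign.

The stabilizer group can be generated by -XII, -IXI, +IIZ, among other valid generating sets.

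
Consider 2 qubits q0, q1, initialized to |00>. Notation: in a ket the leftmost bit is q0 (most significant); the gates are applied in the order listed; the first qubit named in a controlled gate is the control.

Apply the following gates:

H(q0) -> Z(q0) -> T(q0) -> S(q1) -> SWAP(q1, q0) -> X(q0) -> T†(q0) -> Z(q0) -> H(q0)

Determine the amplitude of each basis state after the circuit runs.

After the circuit, the state carries amplitude exp(3*I*pi/4)/2 on |00>, 1/2 on |01>, -exp(3*I*pi/4)/2 on |10>, -1/2 on |11>.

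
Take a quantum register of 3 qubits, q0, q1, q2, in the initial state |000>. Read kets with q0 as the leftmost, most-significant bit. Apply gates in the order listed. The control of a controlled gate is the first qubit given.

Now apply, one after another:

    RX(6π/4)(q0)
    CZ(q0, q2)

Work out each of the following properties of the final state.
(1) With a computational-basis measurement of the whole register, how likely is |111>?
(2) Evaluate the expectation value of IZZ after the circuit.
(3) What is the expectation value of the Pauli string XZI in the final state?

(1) A full measurement returns |111> with probability 0.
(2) The expectation value of IZZ is 1.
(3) In the final state, XZI has expectation 0.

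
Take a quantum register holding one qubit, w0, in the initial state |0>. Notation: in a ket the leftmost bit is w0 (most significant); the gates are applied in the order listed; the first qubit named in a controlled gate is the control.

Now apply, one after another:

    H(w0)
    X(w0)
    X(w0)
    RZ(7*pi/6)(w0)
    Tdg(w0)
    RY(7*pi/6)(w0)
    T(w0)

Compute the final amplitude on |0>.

|0> carries amplitude (-1 + sqrt(3) + (1 + sqrt(3))*exp(11*I*pi/12))*exp(5*I*pi/12)/4 in the final state.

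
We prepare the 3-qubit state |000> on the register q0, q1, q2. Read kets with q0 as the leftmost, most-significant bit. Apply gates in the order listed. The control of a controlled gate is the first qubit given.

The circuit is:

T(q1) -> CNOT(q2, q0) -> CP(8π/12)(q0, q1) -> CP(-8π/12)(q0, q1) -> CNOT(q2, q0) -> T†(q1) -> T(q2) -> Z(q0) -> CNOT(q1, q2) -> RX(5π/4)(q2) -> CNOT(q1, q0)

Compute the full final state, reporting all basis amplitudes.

The final amplitudes are -sqrt(2 - sqrt(2))/2 on |000>, -I*sqrt(sqrt(2) + 2)/2 on |001>, and 0 on every other basis state.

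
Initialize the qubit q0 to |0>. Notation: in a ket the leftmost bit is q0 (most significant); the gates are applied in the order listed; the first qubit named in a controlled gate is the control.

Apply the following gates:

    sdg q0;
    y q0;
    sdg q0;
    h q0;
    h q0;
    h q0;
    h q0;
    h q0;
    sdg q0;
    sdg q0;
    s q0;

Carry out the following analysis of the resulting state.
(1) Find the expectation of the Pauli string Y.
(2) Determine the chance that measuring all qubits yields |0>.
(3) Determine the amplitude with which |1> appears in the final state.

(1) In the final state, Y has expectation 1. Key observation: steps 4-7 multiply out to the identity, so the circuit reduces to the remaining gates.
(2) Outcome |0> occurs with probability 1/2.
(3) The amplitude on |1> is sqrt(2)*I/2.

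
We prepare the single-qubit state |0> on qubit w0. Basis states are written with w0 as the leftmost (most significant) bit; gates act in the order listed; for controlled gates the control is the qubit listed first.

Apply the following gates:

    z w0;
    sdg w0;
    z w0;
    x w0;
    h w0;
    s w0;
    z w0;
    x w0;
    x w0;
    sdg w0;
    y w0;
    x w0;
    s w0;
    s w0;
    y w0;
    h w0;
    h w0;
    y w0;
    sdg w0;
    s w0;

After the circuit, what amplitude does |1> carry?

The final state's coefficient on |1> equals sqrt(2)*I/2.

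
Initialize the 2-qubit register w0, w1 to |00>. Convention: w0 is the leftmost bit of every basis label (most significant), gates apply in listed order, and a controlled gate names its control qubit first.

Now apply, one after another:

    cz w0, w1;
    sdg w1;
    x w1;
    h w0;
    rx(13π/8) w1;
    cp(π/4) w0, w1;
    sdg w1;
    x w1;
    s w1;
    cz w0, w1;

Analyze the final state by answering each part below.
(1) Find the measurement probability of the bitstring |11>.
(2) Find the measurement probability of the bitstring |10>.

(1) Outcome |11> occurs with probability 1/4 - sqrt(2 - sqrt(2))/8.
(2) The probability of measuring |10> is sqrt(2 - sqrt(2))/8 + 1/4.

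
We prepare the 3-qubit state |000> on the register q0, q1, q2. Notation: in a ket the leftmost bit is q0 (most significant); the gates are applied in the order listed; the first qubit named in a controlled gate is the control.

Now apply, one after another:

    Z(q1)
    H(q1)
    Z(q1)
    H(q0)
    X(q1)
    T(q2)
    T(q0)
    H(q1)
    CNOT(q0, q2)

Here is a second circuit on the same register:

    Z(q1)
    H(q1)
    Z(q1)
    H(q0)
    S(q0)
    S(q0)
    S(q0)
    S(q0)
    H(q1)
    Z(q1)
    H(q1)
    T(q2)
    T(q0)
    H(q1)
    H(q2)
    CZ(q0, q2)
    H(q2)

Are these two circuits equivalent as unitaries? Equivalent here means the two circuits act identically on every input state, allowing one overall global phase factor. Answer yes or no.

Yes: on every input state the two circuits agree up to one overall phase factor.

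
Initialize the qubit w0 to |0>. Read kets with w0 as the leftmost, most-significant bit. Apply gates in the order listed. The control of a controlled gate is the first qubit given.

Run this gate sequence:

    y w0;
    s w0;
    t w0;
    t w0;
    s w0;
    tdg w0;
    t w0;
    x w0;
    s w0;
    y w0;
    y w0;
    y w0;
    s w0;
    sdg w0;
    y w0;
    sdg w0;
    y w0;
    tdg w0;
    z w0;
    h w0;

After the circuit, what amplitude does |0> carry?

The amplitude on |0> is -sqrt(2)*exp(I*pi/4)/2. Key observation: the block from step 13 through step 14 cancels to the identity and can be dropped.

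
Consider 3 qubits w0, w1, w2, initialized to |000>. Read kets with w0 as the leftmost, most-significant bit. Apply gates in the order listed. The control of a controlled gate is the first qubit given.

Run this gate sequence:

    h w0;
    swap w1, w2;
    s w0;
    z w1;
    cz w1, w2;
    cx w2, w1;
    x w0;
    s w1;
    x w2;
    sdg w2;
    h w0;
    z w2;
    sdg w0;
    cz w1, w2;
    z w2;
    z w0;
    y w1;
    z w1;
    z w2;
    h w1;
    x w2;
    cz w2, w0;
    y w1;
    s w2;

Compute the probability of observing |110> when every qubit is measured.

Outcome |110> occurs with probability 1/4.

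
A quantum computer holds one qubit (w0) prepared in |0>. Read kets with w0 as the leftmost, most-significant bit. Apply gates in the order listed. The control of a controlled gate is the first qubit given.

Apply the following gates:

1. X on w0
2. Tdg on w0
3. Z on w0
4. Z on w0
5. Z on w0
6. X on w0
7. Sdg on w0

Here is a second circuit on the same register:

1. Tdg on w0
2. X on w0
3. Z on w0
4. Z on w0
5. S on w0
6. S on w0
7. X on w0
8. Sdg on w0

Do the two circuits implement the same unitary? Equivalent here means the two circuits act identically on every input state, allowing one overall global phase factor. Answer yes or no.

No — the two circuits implement different unitaries, even allowing a global phase.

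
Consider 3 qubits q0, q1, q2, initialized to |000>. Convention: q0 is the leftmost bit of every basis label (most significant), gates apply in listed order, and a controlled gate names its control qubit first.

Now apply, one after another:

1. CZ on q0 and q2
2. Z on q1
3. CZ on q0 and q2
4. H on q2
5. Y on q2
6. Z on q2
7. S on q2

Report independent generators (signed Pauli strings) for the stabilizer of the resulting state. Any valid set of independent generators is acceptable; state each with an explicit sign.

The final state is stabilized by the group generated by +IIY, +ZII, +IZI; other independent generating sets are equally valid.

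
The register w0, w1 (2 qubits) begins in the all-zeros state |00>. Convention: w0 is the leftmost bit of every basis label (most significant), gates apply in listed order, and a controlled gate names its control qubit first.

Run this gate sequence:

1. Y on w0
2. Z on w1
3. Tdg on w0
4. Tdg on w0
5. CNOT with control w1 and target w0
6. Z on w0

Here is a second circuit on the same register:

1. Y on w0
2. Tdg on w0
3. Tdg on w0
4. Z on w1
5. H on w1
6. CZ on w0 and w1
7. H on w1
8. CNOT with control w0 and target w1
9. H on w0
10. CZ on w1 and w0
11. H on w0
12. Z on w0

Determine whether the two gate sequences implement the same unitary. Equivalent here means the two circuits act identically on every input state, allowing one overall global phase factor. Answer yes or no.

Yes: on every input state the two circuits agree up to one overall phase factor.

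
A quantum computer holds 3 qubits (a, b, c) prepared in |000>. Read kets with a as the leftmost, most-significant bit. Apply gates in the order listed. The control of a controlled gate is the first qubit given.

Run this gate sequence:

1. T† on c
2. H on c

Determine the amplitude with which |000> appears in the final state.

The amplitude on |000> is sqrt(2)/2.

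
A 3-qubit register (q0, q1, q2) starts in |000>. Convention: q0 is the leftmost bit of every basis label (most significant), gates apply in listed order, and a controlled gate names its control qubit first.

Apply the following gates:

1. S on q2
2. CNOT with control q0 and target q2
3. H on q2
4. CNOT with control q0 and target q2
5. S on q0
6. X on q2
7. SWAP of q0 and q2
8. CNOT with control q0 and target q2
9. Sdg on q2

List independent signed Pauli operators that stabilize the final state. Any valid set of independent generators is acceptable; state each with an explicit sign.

One valid set of independent stabilizer generators is -XIY, +ZIZ, +IZI (any independent generating set of the same group is equally correct).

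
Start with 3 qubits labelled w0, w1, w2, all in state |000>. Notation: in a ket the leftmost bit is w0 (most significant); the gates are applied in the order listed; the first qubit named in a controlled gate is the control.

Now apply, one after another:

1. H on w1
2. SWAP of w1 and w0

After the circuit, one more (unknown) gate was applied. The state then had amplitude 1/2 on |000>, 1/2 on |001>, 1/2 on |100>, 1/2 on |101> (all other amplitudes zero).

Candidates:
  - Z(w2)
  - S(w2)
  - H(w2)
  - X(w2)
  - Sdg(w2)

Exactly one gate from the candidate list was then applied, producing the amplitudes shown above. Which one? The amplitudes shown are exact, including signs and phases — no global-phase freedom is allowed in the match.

It was H(w2) that produced the state shown.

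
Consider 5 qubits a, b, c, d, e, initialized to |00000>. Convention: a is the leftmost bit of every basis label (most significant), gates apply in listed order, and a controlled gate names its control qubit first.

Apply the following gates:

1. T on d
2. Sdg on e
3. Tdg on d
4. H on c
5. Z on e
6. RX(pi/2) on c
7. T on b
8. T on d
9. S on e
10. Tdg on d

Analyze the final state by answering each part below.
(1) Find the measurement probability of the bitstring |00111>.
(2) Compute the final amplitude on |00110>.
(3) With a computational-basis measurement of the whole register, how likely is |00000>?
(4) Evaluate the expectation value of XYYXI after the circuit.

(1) The probability of measuring |00111> is 0.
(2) The final state's coefficient on |00110> equals 0.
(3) Outcome |00000> occurs with probability 1/2.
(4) In the final state, XYYXI has expectation 0.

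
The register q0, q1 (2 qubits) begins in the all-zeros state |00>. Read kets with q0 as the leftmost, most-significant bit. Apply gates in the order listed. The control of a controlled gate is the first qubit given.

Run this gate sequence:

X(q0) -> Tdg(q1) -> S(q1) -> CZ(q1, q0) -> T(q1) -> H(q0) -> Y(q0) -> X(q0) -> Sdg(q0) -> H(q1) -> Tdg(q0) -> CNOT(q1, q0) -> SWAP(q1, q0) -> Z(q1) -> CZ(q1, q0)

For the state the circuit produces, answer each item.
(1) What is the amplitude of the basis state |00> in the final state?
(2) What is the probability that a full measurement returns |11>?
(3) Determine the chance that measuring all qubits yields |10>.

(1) The final state's coefficient on |00> equals I/2.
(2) Outcome |11> occurs with probability 1/4.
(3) Outcome |10> occurs with probability 1/4.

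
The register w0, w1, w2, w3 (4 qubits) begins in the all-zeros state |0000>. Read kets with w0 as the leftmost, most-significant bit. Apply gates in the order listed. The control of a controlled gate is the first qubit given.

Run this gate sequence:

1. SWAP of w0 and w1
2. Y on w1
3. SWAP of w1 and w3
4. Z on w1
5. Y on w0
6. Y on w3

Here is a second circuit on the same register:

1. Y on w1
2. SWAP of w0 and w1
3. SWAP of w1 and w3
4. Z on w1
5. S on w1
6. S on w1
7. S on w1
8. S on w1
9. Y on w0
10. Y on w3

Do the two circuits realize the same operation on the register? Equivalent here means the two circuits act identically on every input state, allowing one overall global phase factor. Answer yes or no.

No, they are not equivalent — no single phase factor reconciles the two unitaries.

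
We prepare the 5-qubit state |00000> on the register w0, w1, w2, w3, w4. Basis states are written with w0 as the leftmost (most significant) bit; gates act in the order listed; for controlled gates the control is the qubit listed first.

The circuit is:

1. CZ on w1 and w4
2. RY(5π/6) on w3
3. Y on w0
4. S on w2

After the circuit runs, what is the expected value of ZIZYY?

In the final state, ZIZYY has expectation 0.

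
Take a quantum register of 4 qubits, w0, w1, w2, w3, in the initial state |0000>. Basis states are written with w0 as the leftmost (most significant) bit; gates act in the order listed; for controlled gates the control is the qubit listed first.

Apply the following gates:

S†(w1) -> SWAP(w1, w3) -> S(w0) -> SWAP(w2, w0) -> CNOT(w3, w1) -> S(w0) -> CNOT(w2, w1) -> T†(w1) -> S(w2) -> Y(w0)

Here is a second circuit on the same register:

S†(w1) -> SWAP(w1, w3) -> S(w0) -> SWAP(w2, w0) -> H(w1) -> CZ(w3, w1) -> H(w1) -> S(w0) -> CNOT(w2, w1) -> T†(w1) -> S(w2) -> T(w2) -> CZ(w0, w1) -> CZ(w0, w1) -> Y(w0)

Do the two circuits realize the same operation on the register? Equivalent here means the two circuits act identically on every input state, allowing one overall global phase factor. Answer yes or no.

No, they are not equivalent — no single phase factor reconciles the two unitaries.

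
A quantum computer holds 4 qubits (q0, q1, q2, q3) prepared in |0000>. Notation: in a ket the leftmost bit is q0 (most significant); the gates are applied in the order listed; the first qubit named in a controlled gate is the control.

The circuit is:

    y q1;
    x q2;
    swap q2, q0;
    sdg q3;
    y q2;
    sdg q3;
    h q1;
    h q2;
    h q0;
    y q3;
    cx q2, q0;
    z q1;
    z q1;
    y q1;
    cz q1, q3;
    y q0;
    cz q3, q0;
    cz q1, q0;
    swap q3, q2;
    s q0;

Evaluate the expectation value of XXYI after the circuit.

The expectation value of XXYI is 0.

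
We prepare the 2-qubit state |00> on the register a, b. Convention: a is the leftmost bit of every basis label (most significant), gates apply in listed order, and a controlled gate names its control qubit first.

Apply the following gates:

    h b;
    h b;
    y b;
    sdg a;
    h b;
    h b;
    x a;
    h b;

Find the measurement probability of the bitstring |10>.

A full measurement returns |10> with probability 1/2.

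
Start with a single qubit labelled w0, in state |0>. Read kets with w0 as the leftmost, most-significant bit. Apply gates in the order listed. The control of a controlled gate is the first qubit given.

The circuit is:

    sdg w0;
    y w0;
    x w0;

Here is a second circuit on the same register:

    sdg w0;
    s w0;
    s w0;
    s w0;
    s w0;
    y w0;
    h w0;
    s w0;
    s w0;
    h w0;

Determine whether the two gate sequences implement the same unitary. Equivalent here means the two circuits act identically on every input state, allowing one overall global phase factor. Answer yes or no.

Yes: on every input state the two circuits agree up to one overall phase factor.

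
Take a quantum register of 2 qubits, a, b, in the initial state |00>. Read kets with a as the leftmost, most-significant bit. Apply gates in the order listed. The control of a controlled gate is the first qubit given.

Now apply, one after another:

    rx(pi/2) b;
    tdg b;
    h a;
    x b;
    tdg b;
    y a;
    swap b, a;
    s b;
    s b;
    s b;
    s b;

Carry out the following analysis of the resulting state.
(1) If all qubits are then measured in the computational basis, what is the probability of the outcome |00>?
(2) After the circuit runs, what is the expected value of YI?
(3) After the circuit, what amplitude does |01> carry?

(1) A full measurement returns |00> with probability 1/4. Key observation: the block from step 8 through step 11 cancels to the identity and can be dropped.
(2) The expectation value of YI is 1.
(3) |01> carries amplitude -exp(3*I*pi/4)/2 in the final state.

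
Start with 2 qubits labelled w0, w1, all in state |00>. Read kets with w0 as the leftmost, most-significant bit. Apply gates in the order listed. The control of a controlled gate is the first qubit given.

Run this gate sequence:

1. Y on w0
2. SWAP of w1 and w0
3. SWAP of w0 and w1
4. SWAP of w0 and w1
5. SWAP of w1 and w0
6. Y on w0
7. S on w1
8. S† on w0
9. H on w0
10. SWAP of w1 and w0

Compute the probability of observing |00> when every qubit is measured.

The probability of measuring |00> is 1/2. Key observation: steps 1-6 multiply out to the identity, so the circuit reduces to the remaining gates.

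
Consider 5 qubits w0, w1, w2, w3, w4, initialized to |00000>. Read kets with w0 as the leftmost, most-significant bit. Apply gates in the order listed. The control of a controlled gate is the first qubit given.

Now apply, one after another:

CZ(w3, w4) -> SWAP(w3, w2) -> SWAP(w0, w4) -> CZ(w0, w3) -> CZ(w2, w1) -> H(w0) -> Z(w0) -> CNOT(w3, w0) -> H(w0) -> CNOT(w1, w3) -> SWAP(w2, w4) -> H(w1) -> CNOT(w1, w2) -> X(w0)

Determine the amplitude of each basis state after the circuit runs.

The resulting statevector has amplitude sqrt(2)/2 on |00000>, sqrt(2)/2 on |01100>, and 0 on every other basis state.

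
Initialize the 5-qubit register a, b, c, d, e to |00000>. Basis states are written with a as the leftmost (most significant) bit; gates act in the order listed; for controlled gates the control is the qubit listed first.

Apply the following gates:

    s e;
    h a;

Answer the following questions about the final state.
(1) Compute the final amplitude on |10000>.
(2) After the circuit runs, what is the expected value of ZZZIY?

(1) The final state's coefficient on |10000> equals sqrt(2)/2.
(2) The observable ZZZIY averages to 0.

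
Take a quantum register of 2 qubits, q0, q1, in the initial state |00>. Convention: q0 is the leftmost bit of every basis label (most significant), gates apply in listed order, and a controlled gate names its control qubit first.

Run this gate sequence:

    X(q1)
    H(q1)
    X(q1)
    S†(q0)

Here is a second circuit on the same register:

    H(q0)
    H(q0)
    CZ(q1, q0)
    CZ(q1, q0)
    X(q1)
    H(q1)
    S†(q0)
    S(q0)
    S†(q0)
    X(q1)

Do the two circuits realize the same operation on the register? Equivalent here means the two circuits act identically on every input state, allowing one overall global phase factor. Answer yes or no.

Yes — the two circuits implement the same unitary up to a global phase.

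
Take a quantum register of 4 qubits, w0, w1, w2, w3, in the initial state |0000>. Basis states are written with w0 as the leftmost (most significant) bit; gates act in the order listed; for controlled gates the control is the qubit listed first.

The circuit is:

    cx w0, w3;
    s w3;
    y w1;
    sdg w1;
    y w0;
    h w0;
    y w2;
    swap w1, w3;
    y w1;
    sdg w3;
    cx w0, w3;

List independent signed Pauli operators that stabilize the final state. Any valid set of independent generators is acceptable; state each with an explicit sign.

The stabilizer group can be generated by -XIIX, -ZIIZ, -IZII, -IIZI, among other valid generating sets.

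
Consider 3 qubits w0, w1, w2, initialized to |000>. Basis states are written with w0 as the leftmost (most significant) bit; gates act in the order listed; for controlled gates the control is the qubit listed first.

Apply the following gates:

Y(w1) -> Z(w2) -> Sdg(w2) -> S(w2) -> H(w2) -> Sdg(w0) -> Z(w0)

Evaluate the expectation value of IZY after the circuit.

The observable IZY averages to 0.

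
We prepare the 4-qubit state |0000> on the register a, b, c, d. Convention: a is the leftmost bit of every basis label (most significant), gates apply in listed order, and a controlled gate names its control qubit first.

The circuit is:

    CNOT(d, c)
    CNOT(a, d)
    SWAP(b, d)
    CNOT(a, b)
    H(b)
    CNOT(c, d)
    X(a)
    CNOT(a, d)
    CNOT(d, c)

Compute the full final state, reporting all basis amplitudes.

The final amplitudes are sqrt(2)/2 on |1011>, sqrt(2)/2 on |1111>, and 0 on every other basis state.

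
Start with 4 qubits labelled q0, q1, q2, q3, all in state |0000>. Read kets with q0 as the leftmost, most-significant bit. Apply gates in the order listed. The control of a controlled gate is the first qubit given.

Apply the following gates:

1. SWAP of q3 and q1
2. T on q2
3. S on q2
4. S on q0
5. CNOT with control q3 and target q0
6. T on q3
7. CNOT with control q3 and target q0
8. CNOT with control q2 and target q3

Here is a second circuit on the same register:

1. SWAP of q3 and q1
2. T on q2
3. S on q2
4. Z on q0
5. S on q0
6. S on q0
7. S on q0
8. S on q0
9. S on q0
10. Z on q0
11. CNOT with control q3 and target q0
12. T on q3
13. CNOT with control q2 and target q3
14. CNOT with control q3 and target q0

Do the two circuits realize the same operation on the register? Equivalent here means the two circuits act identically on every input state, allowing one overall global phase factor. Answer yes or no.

No: there is an input state on which the two circuits produce genuinely different outputs (not merely differing by a phase).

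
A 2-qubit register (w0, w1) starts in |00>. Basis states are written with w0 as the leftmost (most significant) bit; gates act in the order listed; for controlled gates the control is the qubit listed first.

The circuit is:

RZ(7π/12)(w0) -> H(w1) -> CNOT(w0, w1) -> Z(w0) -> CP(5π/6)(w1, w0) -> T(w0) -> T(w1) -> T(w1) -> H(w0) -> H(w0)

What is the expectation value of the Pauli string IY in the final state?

The observable IY averages to 1.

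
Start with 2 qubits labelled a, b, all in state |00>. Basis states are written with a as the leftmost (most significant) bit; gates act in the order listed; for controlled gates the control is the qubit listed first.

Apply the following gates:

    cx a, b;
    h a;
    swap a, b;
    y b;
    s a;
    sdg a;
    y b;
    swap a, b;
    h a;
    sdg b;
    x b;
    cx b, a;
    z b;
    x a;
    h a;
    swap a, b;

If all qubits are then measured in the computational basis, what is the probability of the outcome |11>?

Outcome |11> occurs with probability 1/2.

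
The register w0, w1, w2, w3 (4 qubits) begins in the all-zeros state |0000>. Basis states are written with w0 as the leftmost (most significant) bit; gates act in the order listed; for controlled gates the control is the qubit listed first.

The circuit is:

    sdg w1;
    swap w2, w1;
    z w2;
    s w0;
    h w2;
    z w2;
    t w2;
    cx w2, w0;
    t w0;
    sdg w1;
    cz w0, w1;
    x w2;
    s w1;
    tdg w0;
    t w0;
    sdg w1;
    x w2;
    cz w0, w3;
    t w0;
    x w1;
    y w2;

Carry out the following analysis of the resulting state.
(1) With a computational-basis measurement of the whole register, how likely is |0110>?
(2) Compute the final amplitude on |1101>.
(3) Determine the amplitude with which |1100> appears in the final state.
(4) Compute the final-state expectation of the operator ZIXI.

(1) The probability of measuring |0110> is 1/2. Key observation: the block from step 12 through step 17 cancels to the identity and can be dropped.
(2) The amplitude on |1101> is 0.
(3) The amplitude on |1100> is -sqrt(2)*exp(I*pi/4)/2.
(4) In the final state, ZIXI has expectation 0.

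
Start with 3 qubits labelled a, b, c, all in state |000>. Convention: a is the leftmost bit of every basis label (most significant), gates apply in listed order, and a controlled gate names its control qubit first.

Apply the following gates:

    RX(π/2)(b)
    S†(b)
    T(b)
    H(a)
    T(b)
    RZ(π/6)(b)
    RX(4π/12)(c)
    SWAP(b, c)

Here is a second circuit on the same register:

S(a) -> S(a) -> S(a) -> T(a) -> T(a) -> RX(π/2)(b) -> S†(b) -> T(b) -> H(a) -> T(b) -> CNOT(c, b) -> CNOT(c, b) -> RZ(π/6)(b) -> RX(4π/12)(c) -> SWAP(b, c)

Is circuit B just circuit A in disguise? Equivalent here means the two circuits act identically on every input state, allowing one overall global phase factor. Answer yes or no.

Yes, they are equivalent — the unitaries differ by at most a global phase.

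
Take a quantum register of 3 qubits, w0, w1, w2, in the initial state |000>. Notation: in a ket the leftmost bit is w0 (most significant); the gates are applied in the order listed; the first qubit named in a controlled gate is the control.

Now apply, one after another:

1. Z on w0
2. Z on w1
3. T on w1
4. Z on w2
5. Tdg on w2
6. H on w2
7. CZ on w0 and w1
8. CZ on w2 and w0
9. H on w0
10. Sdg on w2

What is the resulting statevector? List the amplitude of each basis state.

The resulting statevector has amplitude 1/2 on |000>, -I/2 on |001>, 0 on |010>, 0 on |011>, 1/2 on |100>, -I/2 on |101>, 0 on |110>, 0 on |111>.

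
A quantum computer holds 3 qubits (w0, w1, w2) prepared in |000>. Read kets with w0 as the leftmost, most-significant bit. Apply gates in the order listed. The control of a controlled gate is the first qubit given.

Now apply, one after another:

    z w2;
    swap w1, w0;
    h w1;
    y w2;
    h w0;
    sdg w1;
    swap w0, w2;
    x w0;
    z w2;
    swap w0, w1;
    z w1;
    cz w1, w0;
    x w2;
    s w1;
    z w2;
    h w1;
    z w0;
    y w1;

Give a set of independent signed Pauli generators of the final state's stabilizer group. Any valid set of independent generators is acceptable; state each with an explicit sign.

One valid set of independent stabilizer generators is +YII, -IXI, +IIX (any independent generating set of the same group is equally correct).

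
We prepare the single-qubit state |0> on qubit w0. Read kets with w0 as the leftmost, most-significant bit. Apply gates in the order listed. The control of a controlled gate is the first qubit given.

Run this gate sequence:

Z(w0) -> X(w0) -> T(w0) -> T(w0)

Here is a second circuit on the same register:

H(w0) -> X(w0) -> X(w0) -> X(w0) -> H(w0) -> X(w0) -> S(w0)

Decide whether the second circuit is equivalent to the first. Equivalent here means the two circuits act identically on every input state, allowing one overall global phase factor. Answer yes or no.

Yes, they are equivalent — the unitaries differ by at most a global phase.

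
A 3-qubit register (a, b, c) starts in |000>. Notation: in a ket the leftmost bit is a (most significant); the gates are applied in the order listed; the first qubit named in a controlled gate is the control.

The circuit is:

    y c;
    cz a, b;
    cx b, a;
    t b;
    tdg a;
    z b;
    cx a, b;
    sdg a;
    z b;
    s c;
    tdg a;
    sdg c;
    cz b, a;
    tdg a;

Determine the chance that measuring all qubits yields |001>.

A full measurement returns |001> with probability 1.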